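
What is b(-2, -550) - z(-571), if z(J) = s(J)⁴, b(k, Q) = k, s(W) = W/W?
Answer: -3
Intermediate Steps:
s(W) = 1
z(J) = 1 (z(J) = 1⁴ = 1)
b(-2, -550) - z(-571) = -2 - 1*1 = -2 - 1 = -3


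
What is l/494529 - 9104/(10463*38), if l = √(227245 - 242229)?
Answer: -4552/198797 + 2*I*√3746/494529 ≈ -0.022898 + 0.00024753*I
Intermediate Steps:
l = 2*I*√3746 (l = √(-14984) = 2*I*√3746 ≈ 122.41*I)
l/494529 - 9104/(10463*38) = (2*I*√3746)/494529 - 9104/(10463*38) = (2*I*√3746)*(1/494529) - 9104/397594 = 2*I*√3746/494529 - 9104*1/397594 = 2*I*√3746/494529 - 4552/198797 = -4552/198797 + 2*I*√3746/494529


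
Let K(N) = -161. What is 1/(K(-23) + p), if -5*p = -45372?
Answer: 5/44567 ≈ 0.00011219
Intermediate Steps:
p = 45372/5 (p = -⅕*(-45372) = 45372/5 ≈ 9074.4)
1/(K(-23) + p) = 1/(-161 + 45372/5) = 1/(44567/5) = 5/44567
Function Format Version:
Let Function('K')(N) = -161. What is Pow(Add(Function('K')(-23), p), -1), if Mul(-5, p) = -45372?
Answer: Rational(5, 44567) ≈ 0.00011219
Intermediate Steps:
p = Rational(45372, 5) (p = Mul(Rational(-1, 5), -45372) = Rational(45372, 5) ≈ 9074.4)
Pow(Add(Function('K')(-23), p), -1) = Pow(Add(-161, Rational(45372, 5)), -1) = Pow(Rational(44567, 5), -1) = Rational(5, 44567)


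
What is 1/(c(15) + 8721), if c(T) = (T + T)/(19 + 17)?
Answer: 6/52331 ≈ 0.00011465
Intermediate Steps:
c(T) = T/18 (c(T) = (2*T)/36 = (2*T)*(1/36) = T/18)
1/(c(15) + 8721) = 1/((1/18)*15 + 8721) = 1/(5/6 + 8721) = 1/(52331/6) = 6/52331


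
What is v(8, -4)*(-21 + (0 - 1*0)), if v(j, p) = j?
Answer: -168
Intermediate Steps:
v(8, -4)*(-21 + (0 - 1*0)) = 8*(-21 + (0 - 1*0)) = 8*(-21 + (0 + 0)) = 8*(-21 + 0) = 8*(-21) = -168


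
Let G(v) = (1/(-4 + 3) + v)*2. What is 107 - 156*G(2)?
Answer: -205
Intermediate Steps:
G(v) = -2 + 2*v (G(v) = (1/(-1) + v)*2 = (-1 + v)*2 = -2 + 2*v)
107 - 156*G(2) = 107 - 156*(-2 + 2*2) = 107 - 156*(-2 + 4) = 107 - 156*2 = 107 - 312 = -205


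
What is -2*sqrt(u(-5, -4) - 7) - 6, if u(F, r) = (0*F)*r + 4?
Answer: -6 - 2*I*sqrt(3) ≈ -6.0 - 3.4641*I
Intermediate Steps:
u(F, r) = 4 (u(F, r) = 0*r + 4 = 0 + 4 = 4)
-2*sqrt(u(-5, -4) - 7) - 6 = -2*sqrt(4 - 7) - 6 = -2*I*sqrt(3) - 6 = -6 - 2*I*sqrt(3)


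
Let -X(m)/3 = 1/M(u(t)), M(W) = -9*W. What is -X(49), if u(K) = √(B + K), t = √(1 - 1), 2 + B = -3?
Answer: I*√5/15 ≈ 0.14907*I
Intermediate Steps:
B = -5 (B = -2 - 3 = -5)
t = 0 (t = √0 = 0)
u(K) = √(-5 + K)
X(m) = -I*√5/15 (X(m) = -3*(-1/(9*√(-5 + 0))) = -3*I*√5/45 = -I*√5/15)
-X(49) = -(-1)*I*√5/15 = I*√5/15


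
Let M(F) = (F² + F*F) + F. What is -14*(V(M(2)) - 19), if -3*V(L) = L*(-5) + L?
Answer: 238/3 ≈ 79.333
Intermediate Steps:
M(F) = F + 2*F² (M(F) = (F² + F²) + F = 2*F² + F = F + 2*F²)
V(L) = 4*L/3 (V(L) = -(L*(-5) + L)/3 = -(-5*L + L)/3 = -(-4)*L/3 = 4*L/3)
-14*(V(M(2)) - 19) = -14*(4*(2*(1 + 2*2))/3 - 19) = -14*(4*(2*(1 + 4))/3 - 19) = -14*(4*(2*5)/3 - 19) = -14*((4/3)*10 - 19) = -14*(40/3 - 19) = -14*(-17/3) = 238/3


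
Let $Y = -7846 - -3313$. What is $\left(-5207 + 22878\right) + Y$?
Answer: $13138$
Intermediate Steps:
$Y = -4533$ ($Y = -7846 + 3313 = -4533$)
$\left(-5207 + 22878\right) + Y = \left(-5207 + 22878\right) - 4533 = 17671 - 4533 = 13138$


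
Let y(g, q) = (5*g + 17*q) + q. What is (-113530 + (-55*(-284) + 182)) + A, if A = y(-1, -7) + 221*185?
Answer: -56974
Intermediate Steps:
y(g, q) = 5*g + 18*q
A = 40754 (A = (5*(-1) + 18*(-7)) + 221*185 = (-5 - 126) + 40885 = -131 + 40885 = 40754)
(-113530 + (-55*(-284) + 182)) + A = (-113530 + (-55*(-284) + 182)) + 40754 = (-113530 + (15620 + 182)) + 40754 = (-113530 + 15802) + 40754 = -97728 + 40754 = -56974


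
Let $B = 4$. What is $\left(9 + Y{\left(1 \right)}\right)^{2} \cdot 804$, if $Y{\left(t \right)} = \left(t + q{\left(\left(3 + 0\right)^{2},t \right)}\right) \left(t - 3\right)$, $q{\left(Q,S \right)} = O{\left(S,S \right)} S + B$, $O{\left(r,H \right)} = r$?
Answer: $7236$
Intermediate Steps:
$q{\left(Q,S \right)} = 4 + S^{2}$ ($q{\left(Q,S \right)} = S S + 4 = S^{2} + 4 = 4 + S^{2}$)
$Y{\left(t \right)} = \left(-3 + t\right) \left(4 + t + t^{2}\right)$ ($Y{\left(t \right)} = \left(t + \left(4 + t^{2}\right)\right) \left(t - 3\right) = \left(4 + t + t^{2}\right) \left(-3 + t\right) = \left(-3 + t\right) \left(4 + t + t^{2}\right)$)
$\left(9 + Y{\left(1 \right)}\right)^{2} \cdot 804 = \left(9 + \left(-12 + 1 + 1^{3} - 2 \cdot 1^{2}\right)\right)^{2} \cdot 804 = \left(9 + \left(-12 + 1 + 1 - 2\right)\right)^{2} \cdot 804 = \left(9 - 12\right)^{2} \cdot 804 = \left(-3\right)^{2} \cdot 804 = 9 \cdot 804 = 7236$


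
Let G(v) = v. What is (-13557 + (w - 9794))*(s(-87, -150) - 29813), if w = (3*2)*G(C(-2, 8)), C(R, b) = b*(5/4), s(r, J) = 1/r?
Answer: 60410612012/87 ≈ 6.9437e+8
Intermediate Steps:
C(R, b) = 5*b/4 (C(R, b) = b*(5*(¼)) = b*(5/4) = 5*b/4)
w = 60 (w = (3*2)*((5/4)*8) = 6*10 = 60)
(-13557 + (w - 9794))*(s(-87, -150) - 29813) = (-13557 + (60 - 9794))*(1/(-87) - 29813) = (-13557 - 9734)*(-1/87 - 29813) = -23291*(-2593732/87) = 60410612012/87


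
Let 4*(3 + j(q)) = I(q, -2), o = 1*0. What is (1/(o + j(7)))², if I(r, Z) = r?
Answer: 16/25 ≈ 0.64000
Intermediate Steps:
o = 0
j(q) = -3 + q/4
(1/(o + j(7)))² = (1/(0 + (-3 + (¼)*7)))² = (1/(0 + (-3 + 7/4)))² = (1/(0 - 5/4))² = (1/(-5/4))² = (-⅘)² = 16/25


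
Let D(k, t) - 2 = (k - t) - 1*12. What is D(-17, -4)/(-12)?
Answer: 23/12 ≈ 1.9167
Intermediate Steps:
D(k, t) = -10 + k - t (D(k, t) = 2 + ((k - t) - 1*12) = 2 + ((k - t) - 12) = 2 + (-12 + k - t) = -10 + k - t)
D(-17, -4)/(-12) = (-10 - 17 - 1*(-4))/(-12) = (-10 - 17 + 4)*(-1/12) = -23*(-1/12) = 23/12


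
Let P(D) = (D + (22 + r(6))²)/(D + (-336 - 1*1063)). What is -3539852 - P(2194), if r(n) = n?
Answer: -2814185318/795 ≈ -3.5399e+6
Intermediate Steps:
P(D) = (784 + D)/(-1399 + D) (P(D) = (D + (22 + 6)²)/(D + (-336 - 1*1063)) = (D + 28²)/(D + (-336 - 1063)) = (D + 784)/(D - 1399) = (784 + D)/(-1399 + D))
-3539852 - P(2194) = -3539852 - (784 + 2194)/(-1399 + 2194) = -3539852 - 2978/795 = -2814185318/795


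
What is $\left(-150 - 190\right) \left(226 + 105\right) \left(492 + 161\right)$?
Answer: $-73488620$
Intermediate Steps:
$\left(-150 - 190\right) \left(226 + 105\right) \left(492 + 161\right) = \left(-340\right) 331 \cdot 653 = \left(-112540\right) 653 = -73488620$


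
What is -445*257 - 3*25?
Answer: -114440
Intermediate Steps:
-445*257 - 3*25 = -114365 - 75 = -114440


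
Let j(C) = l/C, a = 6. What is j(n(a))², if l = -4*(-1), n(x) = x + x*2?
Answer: 4/81 ≈ 0.049383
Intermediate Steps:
n(x) = 3*x (n(x) = x + 2*x = 3*x)
l = 4
j(C) = 4/C
j(n(a))² = (4/((3*6)))² = (4/18)² = (4*(1/18))² = (2/9)² = 4/81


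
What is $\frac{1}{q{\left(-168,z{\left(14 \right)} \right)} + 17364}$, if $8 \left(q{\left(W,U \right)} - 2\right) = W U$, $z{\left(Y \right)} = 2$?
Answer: $\frac{1}{17324} \approx 5.7723 \cdot 10^{-5}$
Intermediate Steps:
$q{\left(W,U \right)} = 2 + \frac{U W}{8}$ ($q{\left(W,U \right)} = 2 + \frac{W U}{8} = 2 + \frac{U W}{8}$)
$\frac{1}{q{\left(-168,z{\left(14 \right)} \right)} + 17364} = \frac{1}{\left(2 + \frac{1}{8} \cdot 2 \left(-168\right)\right) + 17364} = \frac{1}{\left(2 - 42\right) + 17364} = \frac{1}{-40 + 17364} = \frac{1}{17324}$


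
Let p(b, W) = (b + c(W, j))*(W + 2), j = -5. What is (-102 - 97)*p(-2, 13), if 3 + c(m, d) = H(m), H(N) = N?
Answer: -23880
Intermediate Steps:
c(m, d) = -3 + m
p(b, W) = (2 + W)*(-3 + W + b) (p(b, W) = (b + (-3 + W))*(W + 2) = (-3 + W + b)*(2 + W) = (2 + W)*(-3 + W + b))
(-102 - 97)*p(-2, 13) = (-102 - 97)*(-6 + 13**2 - 1*13 + 2*(-2) + 13*(-2)) = -199*(-6 + 169 - 13 - 4 - 26) = -199*120 = -23880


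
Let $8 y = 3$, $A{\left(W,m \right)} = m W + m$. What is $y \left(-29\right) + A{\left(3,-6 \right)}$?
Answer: $- \frac{279}{8} \approx -34.875$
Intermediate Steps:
$A{\left(W,m \right)} = m + W m$ ($A{\left(W,m \right)} = W m + m = m + W m$)
$y = \frac{3}{8}$ ($y = \frac{1}{8} \cdot 3 = \frac{3}{8} \approx 0.375$)
$y \left(-29\right) + A{\left(3,-6 \right)} = \frac{3}{8} \left(-29\right) - 6 \left(1 + 3\right) = - \frac{87}{8} - 24 = - \frac{279}{8}$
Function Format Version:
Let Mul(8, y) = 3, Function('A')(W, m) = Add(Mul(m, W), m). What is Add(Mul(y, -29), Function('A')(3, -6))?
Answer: Rational(-279, 8) ≈ -34.875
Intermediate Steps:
Function('A')(W, m) = Add(m, Mul(W, m)) (Function('A')(W, m) = Add(Mul(W, m), m) = Add(m, Mul(W, m)))
y = Rational(3, 8) (y = Mul(Rational(1, 8), 3) = Rational(3, 8) ≈ 0.37500)
Add(Mul(y, -29), Function('A')(3, -6)) = Add(Mul(Rational(3, 8), -29), Mul(-6, Add(1, 3))) = Add(Rational(-87, 8), Mul(-6, 4)) = Add(Rational(-87, 8), -24) = Rational(-279, 8)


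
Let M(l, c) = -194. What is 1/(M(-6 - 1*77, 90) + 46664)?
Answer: 1/46470 ≈ 2.1519e-5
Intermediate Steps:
1/(M(-6 - 1*77, 90) + 46664) = 1/(-194 + 46664) = 1/46470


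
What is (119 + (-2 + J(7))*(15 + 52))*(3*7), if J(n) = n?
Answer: 9534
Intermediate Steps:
(119 + (-2 + J(7))*(15 + 52))*(3*7) = (119 + (-2 + 7)*(15 + 52))*(3*7) = (119 + 5*67)*21 = (119 + 335)*21 = 454*21 = 9534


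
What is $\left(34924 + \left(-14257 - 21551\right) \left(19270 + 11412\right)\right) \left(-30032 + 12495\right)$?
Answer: $19266606476884$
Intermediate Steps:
$\left(34924 + \left(-14257 - 21551\right) \left(19270 + 11412\right)\right) \left(-30032 + 12495\right) = \left(34924 - 1098661056\right) \left(-17537\right) = \left(-1098626132\right) \left(-17537\right) = 19266606476884$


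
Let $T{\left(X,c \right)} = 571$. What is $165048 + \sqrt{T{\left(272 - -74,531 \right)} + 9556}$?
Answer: $165048 + \sqrt{10127} \approx 1.6515 \cdot 10^{5}$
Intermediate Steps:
$165048 + \sqrt{T{\left(272 - -74,531 \right)} + 9556} = 165048 + \sqrt{571 + 9556} = 165048 + \sqrt{10127}$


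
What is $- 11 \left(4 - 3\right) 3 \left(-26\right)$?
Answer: $858$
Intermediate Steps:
$- 11 \left(4 - 3\right) 3 \left(-26\right) = - 11 \cdot 1 \cdot 3 \left(-26\right) = \left(-11\right) 3 \left(-26\right) = \left(-33\right) \left(-26\right) = 858$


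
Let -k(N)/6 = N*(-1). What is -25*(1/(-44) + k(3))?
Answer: -19775/44 ≈ -449.43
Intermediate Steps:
k(N) = 6*N (k(N) = -6*N*(-1) = -(-6)*N = 6*N)
-25*(1/(-44) + k(3)) = -25*(1/(-44) + 6*3) = -25*(-1/44 + 18) = -25*791/44 = -19775/44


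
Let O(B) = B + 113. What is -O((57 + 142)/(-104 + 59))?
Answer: -4886/45 ≈ -108.58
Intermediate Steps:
O(B) = 113 + B
-O((57 + 142)/(-104 + 59)) = -(113 + (57 + 142)/(-104 + 59)) = -(113 + 199/(-45)) = -(113 + 199*(-1/45)) = -(113 - 199/45) = -1*4886/45 = -4886/45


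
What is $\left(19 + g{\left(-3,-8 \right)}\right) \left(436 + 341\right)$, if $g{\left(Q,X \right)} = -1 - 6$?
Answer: $9324$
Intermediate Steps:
$g{\left(Q,X \right)} = -7$
$\left(19 + g{\left(-3,-8 \right)}\right) \left(436 + 341\right) = \left(19 - 7\right) \left(436 + 341\right) = 12 \cdot 777 = 9324$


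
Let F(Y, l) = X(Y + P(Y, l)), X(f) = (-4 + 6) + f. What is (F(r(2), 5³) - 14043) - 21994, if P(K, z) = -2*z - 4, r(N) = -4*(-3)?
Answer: -36277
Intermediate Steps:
r(N) = 12
P(K, z) = -4 - 2*z
X(f) = 2 + f
F(Y, l) = -2 + Y - 2*l (F(Y, l) = 2 + (Y + (-4 - 2*l)) = 2 + (-4 + Y - 2*l) = -2 + Y - 2*l)
(F(r(2), 5³) - 14043) - 21994 = ((-2 + 12 - 2*5³) - 14043) - 21994 = ((-2 + 12 - 2*125) - 14043) - 21994 = ((-2 + 12 - 250) - 14043) - 21994 = (-240 - 14043) - 21994 = -14283 - 21994 = -36277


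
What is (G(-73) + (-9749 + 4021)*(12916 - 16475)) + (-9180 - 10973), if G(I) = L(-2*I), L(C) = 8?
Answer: 20365807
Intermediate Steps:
G(I) = 8
(G(-73) + (-9749 + 4021)*(12916 - 16475)) + (-9180 - 10973) = (8 + (-9749 + 4021)*(12916 - 16475)) + (-9180 - 10973) = (8 - 5728*(-3559)) - 20153 = (8 + 20385952) - 20153 = 20385960 - 20153 = 20365807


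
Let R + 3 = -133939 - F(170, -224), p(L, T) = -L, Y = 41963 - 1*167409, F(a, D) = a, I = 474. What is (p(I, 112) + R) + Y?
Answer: -260032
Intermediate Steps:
Y = -125446 (Y = 41963 - 167409 = -125446)
R = -134112 (R = -3 + (-133939 - 1*170) = -3 + (-133939 - 170) = -3 - 134109 = -134112)
(p(I, 112) + R) + Y = (-1*474 - 134112) - 125446 = (-474 - 134112) - 125446 = -134586 - 125446 = -260032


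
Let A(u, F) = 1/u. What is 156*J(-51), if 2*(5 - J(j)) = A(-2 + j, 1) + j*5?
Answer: 1095588/53 ≈ 20671.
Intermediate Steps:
J(j) = 5 - 5*j/2 - 1/(2*(-2 + j)) (J(j) = 5 - (1/(-2 + j) + j*5)/2 = 5 - (1/(-2 + j) + 5*j)/2 = 5 + (-5*j/2 - 1/(2*(-2 + j))) = 5 - 5*j/2 - 1/(2*(-2 + j)))
156*J(-51) = 156*((-1 - 5*(2 - 1*(-51))²)/(2*(-2 - 51))) = 156*((½)*(-1 - 5*(2 + 51)²)/(-53)) = 156*((½)*(-1/53)*(-1 - 5*53²)) = 156*((½)*(-1/53)*(-1 - 5*2809)) = 156*((½)*(-1/53)*(-1 - 14045)) = 156*((½)*(-1/53)*(-14046)) = 156*(7023/53) = 1095588/53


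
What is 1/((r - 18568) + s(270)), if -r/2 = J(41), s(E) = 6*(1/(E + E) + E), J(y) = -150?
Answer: -90/1498319 ≈ -6.0067e-5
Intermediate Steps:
s(E) = 3/E + 6*E (s(E) = 6*(1/(2*E) + E) = 6*(E + 1/(2*E)) = 3/E + 6*E)
r = 300 (r = -2*(-150) = 300)
1/((r - 18568) + s(270)) = 1/((300 - 18568) + (3/270 + 6*270)) = 1/(-18268 + (3*(1/270) + 1620)) = 1/(-18268 + (1/90 + 1620)) = 1/(-18268 + 145801/90) = 1/(-1498319/90) = -90/1498319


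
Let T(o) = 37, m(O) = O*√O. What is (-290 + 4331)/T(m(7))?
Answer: 4041/37 ≈ 109.22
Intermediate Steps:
m(O) = O^(3/2)
(-290 + 4331)/T(m(7)) = (-290 + 4331)/37 = 4041*(1/37) = 4041/37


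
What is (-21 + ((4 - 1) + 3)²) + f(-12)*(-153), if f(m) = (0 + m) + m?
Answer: 3687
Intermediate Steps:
f(m) = 2*m (f(m) = m + m = 2*m)
(-21 + ((4 - 1) + 3)²) + f(-12)*(-153) = (-21 + ((4 - 1) + 3)²) + (2*(-12))*(-153) = (-21 + (3 + 3)²) - 24*(-153) = (-21 + 6²) + 3672 = (-21 + 36) + 3672 = 15 + 3672 = 3687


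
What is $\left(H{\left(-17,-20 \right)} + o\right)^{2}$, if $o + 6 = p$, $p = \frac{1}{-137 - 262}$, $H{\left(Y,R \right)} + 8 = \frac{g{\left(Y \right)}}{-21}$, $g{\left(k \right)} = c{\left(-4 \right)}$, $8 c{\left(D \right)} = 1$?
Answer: $\frac{222159025}{1132096} \approx 196.24$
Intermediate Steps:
$c{\left(D \right)} = \frac{1}{8}$ ($c{\left(D \right)} = \frac{1}{8} \cdot 1 = \frac{1}{8}$)
$g{\left(k \right)} = \frac{1}{8}$
$H{\left(Y,R \right)} = - \frac{1345}{168}$ ($H{\left(Y,R \right)} = -8 + \frac{1}{8 \left(-21\right)} = -8 + \frac{1}{8} \left(- \frac{1}{21}\right) = -8 - \frac{1}{168} = - \frac{1345}{168}$)
$p = - \frac{1}{399}$ ($p = \frac{1}{-399} = - \frac{1}{399} \approx -0.0025063$)
$o = - \frac{2395}{399}$ ($o = -6 - \frac{1}{399} = - \frac{2395}{399} \approx -6.0025$)
$\left(H{\left(-17,-20 \right)} + o\right)^{2} = \left(- \frac{1345}{168} - \frac{2395}{399}\right)^{2} = \left(- \frac{14905}{1064}\right)^{2} = \frac{222159025}{1132096}$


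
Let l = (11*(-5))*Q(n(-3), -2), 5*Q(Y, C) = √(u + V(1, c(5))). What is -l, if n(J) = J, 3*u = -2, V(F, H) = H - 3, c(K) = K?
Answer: 22*√3/3 ≈ 12.702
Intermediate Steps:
V(F, H) = -3 + H
u = -⅔ (u = (⅓)*(-2) = -⅔ ≈ -0.66667)
Q(Y, C) = 2*√3/15 (Q(Y, C) = √(-⅔ + (-3 + 5))/5 = √(-⅔ + 2)/5 = √(4/3)/5 = (2*√3/3)/5 = 2*√3/15)
l = -22*√3/3 (l = (11*(-5))*(2*√3/15) = -22*√3/3 ≈ -12.702)
-l = -(-22)*√3/3 = 22*√3/3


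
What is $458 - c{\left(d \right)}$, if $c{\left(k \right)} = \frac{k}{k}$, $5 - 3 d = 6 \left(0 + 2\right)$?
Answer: $457$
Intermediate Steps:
$d = - \frac{7}{3}$ ($d = \frac{5}{3} - \frac{6 \left(0 + 2\right)}{3} = \frac{5}{3} - \frac{6 \cdot 2}{3} = \frac{5}{3} - 4 = - \frac{7}{3} \approx -2.3333$)
$c{\left(k \right)} = 1$
$458 - c{\left(d \right)} = 458 - 1 = 457$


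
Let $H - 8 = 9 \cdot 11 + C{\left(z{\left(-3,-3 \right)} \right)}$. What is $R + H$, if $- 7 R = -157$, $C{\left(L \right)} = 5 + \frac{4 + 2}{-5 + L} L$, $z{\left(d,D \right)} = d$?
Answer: $\frac{3827}{28} \approx 136.68$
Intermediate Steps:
$C{\left(L \right)} = 5 + \frac{6 L}{-5 + L}$ ($C{\left(L \right)} = 5 + \frac{6}{-5 + L} L = 5 + \frac{6 L}{-5 + L}$)
$R = \frac{157}{7}$ ($R = \left(- \frac{1}{7}\right) \left(-157\right) = \frac{157}{7} \approx 22.429$)
$H = \frac{457}{4}$ ($H = 8 + \left(9 \cdot 11 + \frac{-25 + 11 \left(-3\right)}{-5 - 3}\right) = 8 + \left(99 + \frac{-25 - 33}{-8}\right) = 8 + \left(99 - - \frac{29}{4}\right) = 8 + \left(99 + \frac{29}{4}\right) = 8 + \frac{425}{4} = \frac{457}{4} \approx 114.25$)
$R + H = \frac{157}{7} + \frac{457}{4} = \frac{3827}{28}$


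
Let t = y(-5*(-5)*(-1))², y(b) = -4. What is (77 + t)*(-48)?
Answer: -4464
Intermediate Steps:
t = 16 (t = (-4)² = 16)
(77 + t)*(-48) = (77 + 16)*(-48) = 93*(-48) = -4464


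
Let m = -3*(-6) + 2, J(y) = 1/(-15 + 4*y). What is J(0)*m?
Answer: -4/3 ≈ -1.3333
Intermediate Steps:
m = 20 (m = 18 + 2 = 20)
J(0)*m = 20/(-15 + 4*0) = 20/(-15 + 0) = 20/(-15) = -1/15*20 = -4/3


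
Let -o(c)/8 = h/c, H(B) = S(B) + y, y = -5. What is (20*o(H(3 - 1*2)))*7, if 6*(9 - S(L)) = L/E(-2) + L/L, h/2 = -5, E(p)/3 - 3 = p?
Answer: 50400/17 ≈ 2964.7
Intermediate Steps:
E(p) = 9 + 3*p
h = -10 (h = 2*(-5) = -10)
S(L) = 53/6 - L/18 (S(L) = 9 - (L/(9 + 3*(-2)) + L/L)/6 = 9 - (L/(9 - 6) + 1)/6 = 9 - (L/3 + 1)/6 = 9 - (1 + L/3)/6 = 9 + (-1/6 - L/18) = 53/6 - L/18)
H(B) = 23/6 - B/18 (H(B) = (53/6 - B/18) - 5 = 23/6 - B/18)
o(c) = 80/c (o(c) = -(-80)/c = 80/c)
(20*o(H(3 - 1*2)))*7 = (20*(80/(23/6 - (3 - 1*2)/18)))*7 = (20*(80/(23/6 - (3 - 2)/18)))*7 = (20*(80/(23/6 - 1/18*1)))*7 = (20*(80/(23/6 - 1/18)))*7 = (20*(80/(34/9)))*7 = (20*(80*(9/34)))*7 = (20*(360/17))*7 = (7200/17)*7 = 50400/17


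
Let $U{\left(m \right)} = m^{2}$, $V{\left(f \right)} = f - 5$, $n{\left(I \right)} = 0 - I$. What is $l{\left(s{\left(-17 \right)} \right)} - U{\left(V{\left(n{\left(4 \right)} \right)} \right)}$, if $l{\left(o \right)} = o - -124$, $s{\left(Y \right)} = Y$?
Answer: $26$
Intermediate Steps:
$n{\left(I \right)} = - I$
$V{\left(f \right)} = -5 + f$
$l{\left(o \right)} = 124 + o$ ($l{\left(o \right)} = o + 124 = 124 + o$)
$l{\left(s{\left(-17 \right)} \right)} - U{\left(V{\left(n{\left(4 \right)} \right)} \right)} = \left(124 - 17\right) - \left(-5 - 4\right)^{2} = 107 - \left(-5 - 4\right)^{2} = 107 - \left(-9\right)^{2} = 107 - 81 = 26$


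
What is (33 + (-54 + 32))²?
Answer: 121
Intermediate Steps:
(33 + (-54 + 32))² = (33 - 22)² = 11² = 121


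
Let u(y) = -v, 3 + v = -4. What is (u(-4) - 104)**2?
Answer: 9409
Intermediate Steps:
v = -7 (v = -3 - 4 = -7)
u(y) = 7 (u(y) = -1*(-7) = 7)
(u(-4) - 104)**2 = (7 - 104)**2 = (-97)**2 = 9409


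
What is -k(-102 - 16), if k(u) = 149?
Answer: -149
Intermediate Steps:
-k(-102 - 16) = -1*149 = -149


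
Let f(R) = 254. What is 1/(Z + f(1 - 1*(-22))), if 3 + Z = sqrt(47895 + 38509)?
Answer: -251/23403 + 2*sqrt(21601)/23403 ≈ 0.0018350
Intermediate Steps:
Z = -3 + 2*sqrt(21601) (Z = -3 + sqrt(47895 + 38509) = -3 + sqrt(86404) = -3 + 2*sqrt(21601) ≈ 290.95)
1/(Z + f(1 - 1*(-22))) = 1/((-3 + 2*sqrt(21601)) + 254) = 1/(251 + 2*sqrt(21601))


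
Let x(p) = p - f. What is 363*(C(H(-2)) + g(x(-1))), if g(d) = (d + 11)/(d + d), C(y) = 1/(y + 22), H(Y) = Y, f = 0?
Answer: -35937/20 ≈ -1796.8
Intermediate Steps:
C(y) = 1/(22 + y)
x(p) = p (x(p) = p - 1*0 = p + 0 = p)
g(d) = (11 + d)/(2*d) (g(d) = (11 + d)/((2*d)) = (11 + d)*(1/(2*d)) = (11 + d)/(2*d))
363*(C(H(-2)) + g(x(-1))) = 363*(1/(22 - 2) + (1/2)*(11 - 1)/(-1)) = 363*(1/20 + (1/2)*(-1)*10) = 363*(1/20 - 5) = 363*(-99/20) = -35937/20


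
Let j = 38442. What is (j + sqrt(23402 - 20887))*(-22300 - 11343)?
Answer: -1293304206 - 33643*sqrt(2515) ≈ -1.2950e+9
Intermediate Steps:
(j + sqrt(23402 - 20887))*(-22300 - 11343) = (38442 + sqrt(23402 - 20887))*(-22300 - 11343) = (38442 + sqrt(2515))*(-33643) = -1293304206 - 33643*sqrt(2515)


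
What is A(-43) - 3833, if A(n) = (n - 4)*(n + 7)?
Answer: -2141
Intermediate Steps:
A(n) = (-4 + n)*(7 + n)
A(-43) - 3833 = (-28 + (-43)² + 3*(-43)) - 3833 = (-28 + 1849 - 129) - 3833 = 1692 - 3833 = -2141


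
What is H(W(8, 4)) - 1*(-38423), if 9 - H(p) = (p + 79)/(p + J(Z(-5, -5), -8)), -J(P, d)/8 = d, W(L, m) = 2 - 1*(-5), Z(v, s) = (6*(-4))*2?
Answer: 2728586/71 ≈ 38431.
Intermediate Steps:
Z(v, s) = -48 (Z(v, s) = -24*2 = -48)
W(L, m) = 7 (W(L, m) = 2 + 5 = 7)
J(P, d) = -8*d
H(p) = 9 - (79 + p)/(64 + p) (H(p) = 9 - (p + 79)/(p - 8*(-8)) = 9 - (79 + p)/(p + 64) = 9 - (79 + p)/(64 + p))
H(W(8, 4)) - 1*(-38423) = (497 + 8*7)/(64 + 7) - 1*(-38423) = (497 + 56)/71 + 38423 = (1/71)*553 + 38423 = 553/71 + 38423 = 2728586/71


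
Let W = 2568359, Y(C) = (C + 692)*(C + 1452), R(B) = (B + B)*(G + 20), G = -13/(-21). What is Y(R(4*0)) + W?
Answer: 3573143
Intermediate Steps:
G = 13/21 (G = -13*(-1/21) = 13/21 ≈ 0.61905)
R(B) = 866*B/21 (R(B) = (B + B)*(13/21 + 20) = (2*B)*(433/21) = 866*B/21)
Y(C) = (692 + C)*(1452 + C)
Y(R(4*0)) + W = (1004784 + (866*(4*0)/21)**2 + 2144*(866*(4*0)/21)) + 2568359 = (1004784 + ((866/21)*0)**2 + 2144*((866/21)*0)) + 2568359 = (1004784 + 0**2 + 2144*0) + 2568359 = (1004784 + 0 + 0) + 2568359 = 1004784 + 2568359 = 3573143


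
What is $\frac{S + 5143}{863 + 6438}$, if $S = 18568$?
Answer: $\frac{23711}{7301} \approx 3.2476$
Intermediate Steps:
$\frac{S + 5143}{863 + 6438} = \frac{18568 + 5143}{863 + 6438} = \frac{23711}{7301}$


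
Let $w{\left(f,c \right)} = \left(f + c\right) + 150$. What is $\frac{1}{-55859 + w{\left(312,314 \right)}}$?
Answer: $- \frac{1}{55083} \approx -1.8154 \cdot 10^{-5}$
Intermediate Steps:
$w{\left(f,c \right)} = 150 + c + f$ ($w{\left(f,c \right)} = \left(c + f\right) + 150 = 150 + c + f$)
$\frac{1}{-55859 + w{\left(312,314 \right)}} = \frac{1}{-55859 + \left(150 + 314 + 312\right)} = \frac{1}{-55859 + 776} = \frac{1}{-55083} = - \frac{1}{55083}$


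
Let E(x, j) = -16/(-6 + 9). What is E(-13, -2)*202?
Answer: -3232/3 ≈ -1077.3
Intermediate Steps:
E(x, j) = -16/3
E(-13, -2)*202 = -16/3*202 = -3232/3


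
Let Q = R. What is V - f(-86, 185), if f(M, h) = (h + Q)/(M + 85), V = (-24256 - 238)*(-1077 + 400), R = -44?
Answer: 16582579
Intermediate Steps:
V = 16582438 (V = -24494*(-677) = 16582438)
Q = -44
f(M, h) = (-44 + h)/(85 + M) (f(M, h) = (h - 44)/(M + 85) = (-44 + h)/(85 + M))
V - f(-86, 185) = 16582438 - (-44 + 185)/(85 - 86) = 16582438 - 141/(-1) = 16582438 - (-1)*141 = 16582438 - 1*(-141) = 16582438 + 141 = 16582579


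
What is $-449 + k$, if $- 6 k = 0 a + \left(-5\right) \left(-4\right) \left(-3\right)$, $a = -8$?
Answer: $-439$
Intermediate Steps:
$k = 10$ ($k = - \frac{0 \left(-8\right) + \left(-5\right) \left(-4\right) \left(-3\right)}{6} = - \frac{0 + 20 \left(-3\right)}{6} = - \frac{0 - 60}{6} = \left(- \frac{1}{6}\right) \left(-60\right) = 10$)
$-449 + k = -449 + 10 = -439$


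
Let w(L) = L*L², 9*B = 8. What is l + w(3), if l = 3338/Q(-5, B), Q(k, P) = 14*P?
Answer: 16533/56 ≈ 295.23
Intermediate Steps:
B = 8/9 (B = (⅑)*8 = 8/9 ≈ 0.88889)
w(L) = L³
l = 15021/56 (l = 3338/((14*(8/9))) = 3338/(112/9) = 3338*(9/112) = 15021/56 ≈ 268.23)
l + w(3) = 15021/56 + 3³ = 15021/56 + 27 = 16533/56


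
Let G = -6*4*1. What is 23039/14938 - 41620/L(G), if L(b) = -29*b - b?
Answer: -15128287/268884 ≈ -56.263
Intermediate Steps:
G = -24 (G = -24*1 = -24)
L(b) = -30*b
23039/14938 - 41620/L(G) = 23039/14938 - 41620/((-30*(-24))) = 23039*(1/14938) - 41620/720 = 23039/14938 - 41620*1/720 = 23039/14938 - 2081/36 = -15128287/268884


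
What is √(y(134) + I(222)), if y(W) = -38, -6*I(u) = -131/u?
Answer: I*√1867945/222 ≈ 6.1564*I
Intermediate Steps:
I(u) = 131/(6*u) (I(u) = -(-131)/(6*u) = 131/(6*u))
√(y(134) + I(222)) = √(-38 + (131/6)/222) = √(-38 + (131/6)*(1/222)) = √(-38 + 131/1332) = √(-50485/1332) = I*√1867945/222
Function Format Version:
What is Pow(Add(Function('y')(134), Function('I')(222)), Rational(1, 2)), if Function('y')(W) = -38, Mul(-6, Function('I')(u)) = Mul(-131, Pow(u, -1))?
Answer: Mul(Rational(1, 222), I, Pow(1867945, Rational(1, 2))) ≈ Mul(6.1564, I)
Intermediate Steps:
Function('I')(u) = Mul(Rational(131, 6), Pow(u, -1)) (Function('I')(u) = Mul(Rational(-1, 6), Mul(-131, Pow(u, -1))) = Mul(Rational(131, 6), Pow(u, -1)))
Pow(Add(Function('y')(134), Function('I')(222)), Rational(1, 2)) = Pow(Add(-38, Mul(Rational(131, 6), Pow(222, -1))), Rational(1, 2)) = Pow(Add(-38, Mul(Rational(131, 6), Rational(1, 222))), Rational(1, 2)) = Pow(Add(-38, Rational(131, 1332)), Rational(1, 2)) = Pow(Rational(-50485, 1332), Rational(1, 2)) = Mul(Rational(1, 222), I, Pow(1867945, Rational(1, 2)))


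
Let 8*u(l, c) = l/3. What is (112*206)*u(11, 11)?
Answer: 31724/3 ≈ 10575.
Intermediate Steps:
u(l, c) = l/24 (u(l, c) = (l/3)/8 = l/24)
(112*206)*u(11, 11) = (112*206)*((1/24)*11) = 23072*(11/24) = 31724/3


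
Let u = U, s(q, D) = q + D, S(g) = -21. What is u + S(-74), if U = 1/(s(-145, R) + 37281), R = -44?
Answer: -778931/37092 ≈ -21.000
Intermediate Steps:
s(q, D) = D + q
U = 1/37092 (U = 1/((-44 - 145) + 37281) = 1/(-189 + 37281) = 1/37092 ≈ 2.6960e-5)
u = 1/37092 ≈ 2.6960e-5
u + S(-74) = 1/37092 - 21 = -778931/37092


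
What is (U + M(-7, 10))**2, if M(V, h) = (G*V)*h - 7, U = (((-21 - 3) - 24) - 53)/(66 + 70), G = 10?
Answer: 9264640009/18496 ≈ 5.0090e+5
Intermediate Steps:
U = -101/136 (U = ((-24 - 24) - 53)/136 = (-48 - 53)*(1/136) = -101*1/136 = -101/136 ≈ -0.74265)
M(V, h) = -7 + 10*V*h (M(V, h) = (10*V)*h - 7 = 10*V*h - 7 = -7 + 10*V*h)
(U + M(-7, 10))**2 = (-101/136 + (-7 + 10*(-7)*10))**2 = (-101/136 + (-7 - 700))**2 = (-101/136 - 707)**2 = (-96253/136)**2 = 9264640009/18496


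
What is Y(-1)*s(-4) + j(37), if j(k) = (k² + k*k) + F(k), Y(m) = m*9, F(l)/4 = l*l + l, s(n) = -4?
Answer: 8398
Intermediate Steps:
F(l) = 4*l + 4*l² (F(l) = 4*(l*l + l) = 4*(l² + l) = 4*(l + l²) = 4*l + 4*l²)
Y(m) = 9*m
j(k) = 2*k² + 4*k*(1 + k) (j(k) = (k² + k*k) + 4*k*(1 + k) = (k² + k²) + 4*k*(1 + k) = 2*k² + 4*k*(1 + k))
Y(-1)*s(-4) + j(37) = (9*(-1))*(-4) + 2*37*(2 + 3*37) = -9*(-4) + 2*37*(2 + 111) = 36 + 2*37*113 = 36 + 8362 = 8398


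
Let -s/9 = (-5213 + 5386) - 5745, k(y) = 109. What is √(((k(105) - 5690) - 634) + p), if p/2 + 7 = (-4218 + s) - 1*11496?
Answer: √62639 ≈ 250.28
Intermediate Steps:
s = 50148 (s = -9*((-5213 + 5386) - 5745) = -9*(173 - 5745) = -9*(-5572) = 50148)
p = 68854 (p = -14 + 2*((-4218 + 50148) - 1*11496) = -14 + 2*(45930 - 11496) = -14 + 2*34434 = -14 + 68868 = 68854)
√(((k(105) - 5690) - 634) + p) = √(((109 - 5690) - 634) + 68854) = √((-5581 - 634) + 68854) = √(-6215 + 68854) = √62639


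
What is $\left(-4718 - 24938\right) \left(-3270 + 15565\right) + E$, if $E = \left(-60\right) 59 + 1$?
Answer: $-364624059$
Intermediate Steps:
$E = -3539$ ($E = -3540 + 1 = -3539$)
$\left(-4718 - 24938\right) \left(-3270 + 15565\right) + E = \left(-4718 - 24938\right) \left(-3270 + 15565\right) - 3539 = \left(-29656\right) 12295 - 3539 = -364620520 - 3539 = -364624059$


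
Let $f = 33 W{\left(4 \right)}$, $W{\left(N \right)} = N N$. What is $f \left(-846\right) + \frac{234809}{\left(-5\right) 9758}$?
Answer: $- \frac{21794142329}{48790} \approx -4.4669 \cdot 10^{5}$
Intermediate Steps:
$W{\left(N \right)} = N^{2}$
$f = 528$ ($f = 33 \cdot 4^{2} = 33 \cdot 16 = 528$)
$f \left(-846\right) + \frac{234809}{\left(-5\right) 9758} = 528 \left(-846\right) + \frac{234809}{\left(-5\right) 9758} = -446688 + \frac{234809}{-48790} = -446688 + 234809 \left(- \frac{1}{48790}\right) = -446688 - \frac{234809}{48790} = - \frac{21794142329}{48790}$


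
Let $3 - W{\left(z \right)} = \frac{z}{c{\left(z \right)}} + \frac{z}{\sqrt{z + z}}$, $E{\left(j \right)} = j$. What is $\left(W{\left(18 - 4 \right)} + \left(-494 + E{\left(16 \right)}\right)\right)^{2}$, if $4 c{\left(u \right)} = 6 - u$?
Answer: $\left(468 + \sqrt{7}\right)^{2} \approx 2.2151 \cdot 10^{5}$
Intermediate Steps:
$c{\left(u \right)} = \frac{3}{2} - \frac{u}{4}$ ($c{\left(u \right)} = \frac{6 - u}{4} = \frac{3}{2} - \frac{u}{4}$)
$W{\left(z \right)} = 3 - \frac{z}{\frac{3}{2} - \frac{z}{4}} - \frac{\sqrt{2} \sqrt{z}}{2}$ ($W{\left(z \right)} = 3 - \left(\frac{z}{\frac{3}{2} - \frac{z}{4}} + \frac{z}{\sqrt{z + z}}\right) = 3 - \left(\frac{z}{\frac{3}{2} - \frac{z}{4}} + \frac{z}{\sqrt{2 z}}\right) = 3 - \left(\frac{z}{\frac{3}{2} - \frac{z}{4}} + \frac{z}{\sqrt{2} \sqrt{z}}\right) = 3 - \left(\frac{z}{\frac{3}{2} - \frac{z}{4}} + z \frac{\sqrt{2}}{2 \sqrt{z}}\right) = 3 - \left(\frac{z}{\frac{3}{2} - \frac{z}{4}} + \frac{\sqrt{2} \sqrt{z}}{2}\right) = 3 - \frac{z}{\frac{3}{2} - \frac{z}{4}} - \frac{\sqrt{2} \sqrt{z}}{2}$)
$\left(W{\left(18 - 4 \right)} + \left(-494 + E{\left(16 \right)}\right)\right)^{2} = \left(\frac{8 \left(18 - 4\right) + \left(-6 + \left(18 - 4\right)\right) \left(6 - \sqrt{2} \sqrt{18 - 4}\right)}{2 \left(-6 + \left(18 - 4\right)\right)} + \left(-494 + 16\right)\right)^{2} = \left(\frac{8 \cdot 14 + \left(-6 + 14\right) \left(6 - \sqrt{2} \sqrt{14}\right)}{2 \left(-6 + 14\right)} - 478\right)^{2} = \left(\frac{112 + 8 \left(6 - 2 \sqrt{7}\right)}{2 \cdot 8} - 478\right)^{2} = \left(\frac{1}{2} \cdot \frac{1}{8} \left(112 + \left(48 - 16 \sqrt{7}\right)\right) - 478\right)^{2} = \left(\frac{1}{2} \cdot \frac{1}{8} \left(160 - 16 \sqrt{7}\right) - 478\right)^{2} = \left(\left(10 - \sqrt{7}\right) - 478\right)^{2} = \left(-468 - \sqrt{7}\right)^{2}$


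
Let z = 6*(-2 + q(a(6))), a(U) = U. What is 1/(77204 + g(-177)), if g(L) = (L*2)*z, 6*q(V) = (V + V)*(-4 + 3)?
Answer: 1/85700 ≈ 1.1669e-5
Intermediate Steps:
q(V) = -V/3 (q(V) = ((V + V)*(-4 + 3))/6 = ((2*V)*(-1))/6 = (-2*V)/6 = -V/3)
z = -24 (z = 6*(-2 - 1/3*6) = 6*(-2 - 2) = 6*(-4) = -24)
g(L) = -48*L (g(L) = (L*2)*(-24) = (2*L)*(-24) = -48*L)
1/(77204 + g(-177)) = 1/(77204 - 48*(-177)) = 1/(77204 + 8496) = 1/85700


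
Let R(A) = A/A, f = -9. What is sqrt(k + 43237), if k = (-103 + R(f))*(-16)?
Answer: sqrt(44869) ≈ 211.82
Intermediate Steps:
R(A) = 1
k = 1632 (k = (-103 + 1)*(-16) = -102*(-16) = 1632)
sqrt(k + 43237) = sqrt(1632 + 43237) = sqrt(44869)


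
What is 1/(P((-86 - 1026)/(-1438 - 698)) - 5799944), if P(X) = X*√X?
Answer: -110397079486872/640296878787403649549 - 37113*√37113/640296878787403649549 ≈ -1.7242e-7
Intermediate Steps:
P(X) = X^(3/2)
1/(P((-86 - 1026)/(-1438 - 698)) - 5799944) = 1/(((-86 - 1026)/(-1438 - 698))^(3/2) - 5799944) = 1/((-1112/(-2136))^(3/2) - 5799944) = 1/((-1112*(-1/2136))^(3/2) - 5799944) = 1/((139/267)^(3/2) - 5799944) = 1/(139*√37113/71289 - 5799944) = 1/(-5799944 + 139*√37113/71289)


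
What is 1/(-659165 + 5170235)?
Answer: 1/4511070 ≈ 2.2168e-7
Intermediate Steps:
1/(-659165 + 5170235) = 1/4511070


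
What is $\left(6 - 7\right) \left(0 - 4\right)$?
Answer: $4$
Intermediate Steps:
$\left(6 - 7\right) \left(0 - 4\right) = \left(-1\right) \left(-4\right) = 4$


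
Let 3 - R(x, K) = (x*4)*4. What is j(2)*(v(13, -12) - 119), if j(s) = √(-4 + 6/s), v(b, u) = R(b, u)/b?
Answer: -1752*I/13 ≈ -134.77*I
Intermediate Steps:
R(x, K) = 3 - 16*x (R(x, K) = 3 - x*4*4 = 3 - 4*x*4 = 3 - 16*x)
v(b, u) = (3 - 16*b)/b
j(2)*(v(13, -12) - 119) = √(-4 + 6/2)*((-16 + 3/13) - 119) = √(-4 + 6*(½))*((-16 + 3*(1/13)) - 119) = √(-4 + 3)*((-16 + 3/13) - 119) = √(-1)*(-205/13 - 119) = I*(-1752/13) = -1752*I/13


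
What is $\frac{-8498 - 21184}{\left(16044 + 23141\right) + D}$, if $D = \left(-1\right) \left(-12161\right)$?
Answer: $- \frac{14841}{25673} \approx -0.57808$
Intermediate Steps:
$D = 12161$
$\frac{-8498 - 21184}{\left(16044 + 23141\right) + D} = \frac{-8498 - 21184}{\left(16044 + 23141\right) + 12161} = - \frac{29682}{39185 + 12161} = - \frac{29682}{51346} = \left(-29682\right) \frac{1}{51346} = - \frac{14841}{25673}$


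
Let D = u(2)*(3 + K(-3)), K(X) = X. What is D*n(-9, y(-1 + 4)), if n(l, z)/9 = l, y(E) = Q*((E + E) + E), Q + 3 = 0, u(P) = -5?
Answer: 0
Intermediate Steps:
Q = -3 (Q = -3 + 0 = -3)
y(E) = -9*E (y(E) = -3*((E + E) + E) = -3*(2*E + E) = -9*E)
n(l, z) = 9*l
D = 0 (D = -5*(3 - 3) = -5*0 = 0)
D*n(-9, y(-1 + 4)) = 0*(9*(-9)) = 0*(-81) = 0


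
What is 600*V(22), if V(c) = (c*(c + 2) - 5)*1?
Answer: 313800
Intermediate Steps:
V(c) = -5 + c*(2 + c) (V(c) = (c*(2 + c) - 5)*1 = (-5 + c*(2 + c))*1 = -5 + c*(2 + c))
600*V(22) = 600*(-5 + 22**2 + 2*22) = 600*(-5 + 484 + 44) = 600*523 = 313800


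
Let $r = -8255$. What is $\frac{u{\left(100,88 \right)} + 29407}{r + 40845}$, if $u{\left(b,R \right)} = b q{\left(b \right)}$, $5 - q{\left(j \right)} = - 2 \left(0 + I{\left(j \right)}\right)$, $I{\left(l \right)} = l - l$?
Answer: $\frac{29907}{32590} \approx 0.91767$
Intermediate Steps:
$I{\left(l \right)} = 0$
$q{\left(j \right)} = 5$ ($q{\left(j \right)} = 5 - - 2 \left(0 + 0\right) = 5 - \left(-2\right) 0 = 5 - 0 = 5 + 0 = 5$)
$u{\left(b,R \right)} = 5 b$ ($u{\left(b,R \right)} = b 5 = 5 b$)
$\frac{u{\left(100,88 \right)} + 29407}{r + 40845} = \frac{5 \cdot 100 + 29407}{-8255 + 40845} = \frac{500 + 29407}{32590} = 29907 \cdot \frac{1}{32590} = \frac{29907}{32590}$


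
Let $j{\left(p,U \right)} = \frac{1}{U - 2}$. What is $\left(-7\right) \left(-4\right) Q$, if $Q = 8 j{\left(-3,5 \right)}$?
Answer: $\frac{224}{3} \approx 74.667$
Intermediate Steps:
$j{\left(p,U \right)} = \frac{1}{-2 + U}$
$Q = \frac{8}{3}$ ($Q = \frac{8}{-2 + 5} = \frac{8}{3} \approx 2.6667$)
$\left(-7\right) \left(-4\right) Q = \left(-7\right) \left(-4\right) \frac{8}{3} = 28 \cdot \frac{8}{3} = \frac{224}{3}$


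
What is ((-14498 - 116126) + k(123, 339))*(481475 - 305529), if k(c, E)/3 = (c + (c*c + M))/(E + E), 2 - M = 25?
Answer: -2595713303535/113 ≈ -2.2971e+10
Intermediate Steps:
M = -23 (M = 2 - 1*25 = 2 - 25 = -23)
k(c, E) = 3*(-23 + c + c²)/(2*E) (k(c, E) = 3*((c + (c*c - 23))/(E + E)) = 3*((c + (c² - 23))/((2*E))) = 3*((c + (-23 + c²))*(1/(2*E))) = 3*((-23 + c + c²)*(1/(2*E))) = 3*((-23 + c + c²)/(2*E)) = 3*(-23 + c + c²)/(2*E))
((-14498 - 116126) + k(123, 339))*(481475 - 305529) = ((-14498 - 116126) + (3/2)*(-23 + 123 + 123²)/339)*(481475 - 305529) = (-130624 + (3/2)*(1/339)*(-23 + 123 + 15129))*175946 = (-130624 + (3/2)*(1/339)*15229)*175946 = (-130624 + 15229/226)*175946 = -29505795/226*175946 = -2595713303535/113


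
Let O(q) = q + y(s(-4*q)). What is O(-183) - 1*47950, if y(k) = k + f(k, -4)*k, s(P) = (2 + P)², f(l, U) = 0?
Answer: 490623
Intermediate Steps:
y(k) = k (y(k) = k + 0*k = k + 0 = k)
O(q) = q + (2 - 4*q)²
O(-183) - 1*47950 = (-183 + 4*(-1 + 2*(-183))²) - 1*47950 = (-183 + 4*(-1 - 366)²) - 47950 = (-183 + 4*(-367)²) - 47950 = (-183 + 4*134689) - 47950 = (-183 + 538756) - 47950 = 538573 - 47950 = 490623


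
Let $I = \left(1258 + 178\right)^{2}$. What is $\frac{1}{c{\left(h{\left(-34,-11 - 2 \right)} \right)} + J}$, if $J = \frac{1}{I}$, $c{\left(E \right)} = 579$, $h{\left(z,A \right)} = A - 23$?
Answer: $\frac{2062096}{1193953585} \approx 0.0017271$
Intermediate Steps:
$I = 2062096$ ($I = 1436^{2} = 2062096$)
$h{\left(z,A \right)} = -23 + A$
$J = \frac{1}{2062096} \approx 4.8494 \cdot 10^{-7}$
$\frac{1}{c{\left(h{\left(-34,-11 - 2 \right)} \right)} + J} = \frac{1}{579 + \frac{1}{2062096}} = \frac{1}{\frac{1193953585}{2062096}} = \frac{2062096}{1193953585}$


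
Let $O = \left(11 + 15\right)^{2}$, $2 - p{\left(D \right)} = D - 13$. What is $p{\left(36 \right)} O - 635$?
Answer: $-14831$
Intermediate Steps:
$p{\left(D \right)} = 15 - D$ ($p{\left(D \right)} = 2 - \left(D - 13\right) = 2 - \left(-13 + D\right) = 15 - D$)
$O = 676$ ($O = 26^{2} = 676$)
$p{\left(36 \right)} O - 635 = \left(15 - 36\right) 676 - 635 = \left(-21\right) 676 - 635 = -14196 - 635 = -14831$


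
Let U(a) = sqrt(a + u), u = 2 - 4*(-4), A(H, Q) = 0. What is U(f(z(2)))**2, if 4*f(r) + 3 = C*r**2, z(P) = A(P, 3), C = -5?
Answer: 69/4 ≈ 17.250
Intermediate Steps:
u = 18 (u = 2 + 16 = 18)
z(P) = 0
f(r) = -3/4 - 5*r**2/4 (f(r) = -3/4 + (-5*r**2)/4 = -3/4 - 5*r**2/4)
U(a) = sqrt(18 + a) (U(a) = sqrt(a + 18) = sqrt(18 + a))
U(f(z(2)))**2 = (sqrt(18 + (-3/4 - 5/4*0**2)))**2 = (sqrt(18 + (-3/4 - 5/4*0)))**2 = (sqrt(18 + (-3/4 + 0)))**2 = (sqrt(18 - 3/4))**2 = (sqrt(69/4))**2 = (sqrt(69)/2)**2 = 69/4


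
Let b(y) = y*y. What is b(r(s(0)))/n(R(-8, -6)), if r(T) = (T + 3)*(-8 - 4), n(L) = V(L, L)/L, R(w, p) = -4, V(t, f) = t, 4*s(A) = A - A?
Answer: 1296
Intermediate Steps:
s(A) = 0 (s(A) = (A - A)/4 = (¼)*0 = 0)
n(L) = 1 (n(L) = L/L = 1)
r(T) = -36 - 12*T (r(T) = (3 + T)*(-12) = -36 - 12*T)
b(y) = y²
b(r(s(0)))/n(R(-8, -6)) = (-36 - 12*0)²/1 = (-36 + 0)²*1 = (-36)²*1 = 1296*1 = 1296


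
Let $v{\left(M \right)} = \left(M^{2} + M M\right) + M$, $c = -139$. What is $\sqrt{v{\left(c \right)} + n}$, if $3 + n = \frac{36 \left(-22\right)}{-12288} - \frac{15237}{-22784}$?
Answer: $\frac{\sqrt{312283451158}}{2848} \approx 196.22$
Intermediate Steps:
$v{\left(M \right)} = M + 2 M^{2}$ ($v{\left(M \right)} = \left(M^{2} + M^{2}\right) + M = 2 M^{2} + M = M + 2 M^{2}$)
$n = - \frac{103293}{45568}$ ($n = -3 + \left(\frac{36 \left(-22\right)}{-12288} - \frac{15237}{-22784}\right) = -3 - - \frac{33411}{45568} = -3 + \left(\frac{33}{512} + \frac{15237}{22784}\right) = -3 + \frac{33411}{45568} = - \frac{103293}{45568} \approx -2.2668$)
$\sqrt{v{\left(c \right)} + n} = \sqrt{- 139 \left(1 + 2 \left(-139\right)\right) - \frac{103293}{45568}} = \sqrt{- 139 \left(1 - 278\right) - \frac{103293}{45568}} = \sqrt{\left(-139\right) \left(-277\right) - \frac{103293}{45568}} = \sqrt{38503 - \frac{103293}{45568}} = \sqrt{\frac{1754401411}{45568}} = \frac{\sqrt{312283451158}}{2848}$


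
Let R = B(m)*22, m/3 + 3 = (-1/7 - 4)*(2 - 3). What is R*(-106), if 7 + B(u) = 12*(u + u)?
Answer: -1228964/7 ≈ -1.7557e+5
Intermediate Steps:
m = 24/7 (m = -9 + 3*((-1/7 - 4)*(2 - 3)) = -9 + 3*((-1*1/7 - 4)*(-1)) = -9 + 3*((-1/7 - 4)*(-1)) = -9 + 3*(-29/7*(-1)) = -9 + 3*(29/7) = -9 + 87/7 = 24/7 ≈ 3.4286)
B(u) = -7 + 24*u (B(u) = -7 + 12*(u + u) = -7 + 12*(2*u) = -7 + 24*u)
R = 11594/7 (R = (-7 + 24*(24/7))*22 = (-7 + 576/7)*22 = (527/7)*22 = 11594/7 ≈ 1656.3)
R*(-106) = (11594/7)*(-106) = -1228964/7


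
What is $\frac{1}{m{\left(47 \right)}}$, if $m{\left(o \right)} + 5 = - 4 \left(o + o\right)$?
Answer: $- \frac{1}{381} \approx -0.0026247$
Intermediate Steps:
$m{\left(o \right)} = -5 - 8 o$ ($m{\left(o \right)} = -5 - 4 \left(o + o\right) = -5 - 4 \cdot 2 o = -5 - 8 o$)
$\frac{1}{m{\left(47 \right)}} = \frac{1}{-5 - 376} = \frac{1}{-381} = - \frac{1}{381}$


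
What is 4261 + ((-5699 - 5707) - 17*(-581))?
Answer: 2732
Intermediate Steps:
4261 + ((-5699 - 5707) - 17*(-581)) = 4261 + (-11406 + 9877) = 4261 - 1529 = 2732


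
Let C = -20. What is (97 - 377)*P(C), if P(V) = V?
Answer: 5600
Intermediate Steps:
(97 - 377)*P(C) = (97 - 377)*(-20) = -280*(-20) = 5600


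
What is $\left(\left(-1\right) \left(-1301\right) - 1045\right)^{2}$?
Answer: $65536$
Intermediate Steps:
$\left(\left(-1\right) \left(-1301\right) - 1045\right)^{2} = \left(1301 - 1045\right)^{2} = 256^{2} = 65536$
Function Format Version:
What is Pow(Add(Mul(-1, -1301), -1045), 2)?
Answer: 65536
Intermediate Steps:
Pow(Add(Mul(-1, -1301), -1045), 2) = Pow(Add(1301, -1045), 2) = Pow(256, 2) = 65536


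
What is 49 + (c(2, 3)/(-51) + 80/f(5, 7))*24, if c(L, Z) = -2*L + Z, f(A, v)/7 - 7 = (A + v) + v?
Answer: 92851/1547 ≈ 60.020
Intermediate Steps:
f(A, v) = 49 + 7*A + 14*v (f(A, v) = 49 + 7*((A + v) + v) = 49 + 7*(A + 2*v) = 49 + (7*A + 14*v) = 49 + 7*A + 14*v)
c(L, Z) = Z - 2*L
49 + (c(2, 3)/(-51) + 80/f(5, 7))*24 = 49 + ((3 - 2*2)/(-51) + 80/(49 + 7*5 + 14*7))*24 = 49 + ((3 - 4)*(-1/51) + 80/(49 + 35 + 98))*24 = 49 + (-1*(-1/51) + 80/182)*24 = 49 + (1/51 + 80*(1/182))*24 = 49 + (1/51 + 40/91)*24 = 49 + (2131/4641)*24 = 49 + 17048/1547 = 92851/1547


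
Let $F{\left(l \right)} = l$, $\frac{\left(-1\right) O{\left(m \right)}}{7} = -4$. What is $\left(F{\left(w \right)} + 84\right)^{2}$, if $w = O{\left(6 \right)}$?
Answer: $12544$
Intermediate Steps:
$O{\left(m \right)} = 28$ ($O{\left(m \right)} = \left(-7\right) \left(-4\right) = 28$)
$w = 28$
$\left(F{\left(w \right)} + 84\right)^{2} = \left(28 + 84\right)^{2} = 112^{2} = 12544$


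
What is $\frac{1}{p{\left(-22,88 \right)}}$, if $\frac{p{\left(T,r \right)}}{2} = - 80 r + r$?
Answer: $- \frac{1}{13904} \approx -7.1922 \cdot 10^{-5}$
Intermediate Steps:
$p{\left(T,r \right)} = - 158 r$ ($p{\left(T,r \right)} = 2 \left(- 80 r + r\right) = 2 \left(- 79 r\right) = - 158 r$)
$\frac{1}{p{\left(-22,88 \right)}} = \frac{1}{\left(-158\right) 88} = \frac{1}{-13904} = - \frac{1}{13904}$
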